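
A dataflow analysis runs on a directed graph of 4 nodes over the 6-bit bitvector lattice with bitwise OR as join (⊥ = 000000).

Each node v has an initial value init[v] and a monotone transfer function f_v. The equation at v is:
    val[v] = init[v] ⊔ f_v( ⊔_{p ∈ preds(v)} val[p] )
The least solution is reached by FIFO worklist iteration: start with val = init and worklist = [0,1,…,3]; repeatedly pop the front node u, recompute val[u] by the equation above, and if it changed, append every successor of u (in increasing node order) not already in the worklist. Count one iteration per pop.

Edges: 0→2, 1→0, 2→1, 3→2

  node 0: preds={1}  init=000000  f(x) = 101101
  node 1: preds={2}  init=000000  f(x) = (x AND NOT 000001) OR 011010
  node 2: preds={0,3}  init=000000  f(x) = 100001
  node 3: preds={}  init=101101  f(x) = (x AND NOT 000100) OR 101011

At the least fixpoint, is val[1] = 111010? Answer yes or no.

Trace (8 dequeues):
  [1] u=0 | in 000000 | out 101101 | prev 000000 | push {}
  [2] u=1 | in 000000 | out 011010 | prev 000000 | push {0}
  [3] u=2 | in 101101 | out 100001 | prev 000000 | push {1}
  [4] u=3 | in 000000 | out 101111 | prev 101101 | push {2}
  [5] u=0 | in 011010 | out 101101 | ==
  [6] u=1 | in 100001 | out 111010 | prev 011010 | push {0}
  [7] u=2 | in 101111 | out 100001 | ==
  [8] u=0 | in 111010 | out 101101 | ==

Converged values:
  [0] 101101
  [1] 111010
  [2] 100001
  [3] 101111

yes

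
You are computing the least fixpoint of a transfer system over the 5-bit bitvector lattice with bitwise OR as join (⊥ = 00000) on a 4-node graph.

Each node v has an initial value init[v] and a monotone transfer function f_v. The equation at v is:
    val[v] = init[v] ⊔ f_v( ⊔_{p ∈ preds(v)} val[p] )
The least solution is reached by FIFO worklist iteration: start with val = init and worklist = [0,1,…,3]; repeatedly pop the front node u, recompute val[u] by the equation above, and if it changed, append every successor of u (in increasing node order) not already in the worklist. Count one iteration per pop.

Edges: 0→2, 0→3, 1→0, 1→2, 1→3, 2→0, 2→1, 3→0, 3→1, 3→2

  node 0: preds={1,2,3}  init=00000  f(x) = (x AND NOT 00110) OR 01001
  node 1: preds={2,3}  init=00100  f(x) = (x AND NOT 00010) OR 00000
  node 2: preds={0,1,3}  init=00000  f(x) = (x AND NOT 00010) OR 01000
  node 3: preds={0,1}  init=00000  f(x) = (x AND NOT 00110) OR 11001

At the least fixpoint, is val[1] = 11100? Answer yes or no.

no

Trace (10 dequeues):
  [1] u=0 | in 00100 | out 01001 | prev 00000 | push {}
  [2] u=1 | in 00000 | out 00100 | ==
  [3] u=2 | in 01101 | out 01101 | prev 00000 | push {0,1}
  [4] u=3 | in 01101 | out 11001 | prev 00000 | push {2}
  [5] u=0 | in 11101 | out 11001 | prev 01001 | push {3}
  [6] u=1 | in 11101 | out 11101 | prev 00100 | push {0}
  [7] u=2 | in 11101 | out 11101 | prev 01101 | push {1}
  [8] u=3 | in 11101 | out 11001 | ==
  [9] u=0 | in 11101 | out 11001 | ==
  [10] u=1 | in 11101 | out 11101 | ==

Converged values:
  [0] 11001
  [1] 11101
  [2] 11101
  [3] 11001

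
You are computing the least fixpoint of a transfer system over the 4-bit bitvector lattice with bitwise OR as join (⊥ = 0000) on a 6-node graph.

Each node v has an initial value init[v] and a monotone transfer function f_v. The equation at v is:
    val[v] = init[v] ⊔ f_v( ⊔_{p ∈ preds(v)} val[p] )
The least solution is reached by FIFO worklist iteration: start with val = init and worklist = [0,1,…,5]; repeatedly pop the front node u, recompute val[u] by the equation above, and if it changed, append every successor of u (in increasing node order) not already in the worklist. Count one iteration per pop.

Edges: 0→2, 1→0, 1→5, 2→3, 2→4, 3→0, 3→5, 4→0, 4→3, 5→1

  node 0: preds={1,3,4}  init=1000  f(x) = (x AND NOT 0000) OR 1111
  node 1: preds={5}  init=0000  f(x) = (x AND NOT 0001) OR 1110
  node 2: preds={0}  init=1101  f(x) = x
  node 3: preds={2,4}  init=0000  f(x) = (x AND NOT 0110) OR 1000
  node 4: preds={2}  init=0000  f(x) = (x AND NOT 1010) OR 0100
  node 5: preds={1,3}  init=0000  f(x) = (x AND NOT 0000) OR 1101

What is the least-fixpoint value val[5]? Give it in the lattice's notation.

1111

Iteration log — 9 steps:
  step 1. node 0  ⊔preds=0000  new=1111  old=1000  +wl: 
  step 2. node 1  ⊔preds=0000  new=1110  old=0000  +wl: 0
  step 3. node 2  ⊔preds=1111  new=1111  old=1101  +wl: 
  step 4. node 3  ⊔preds=1111  new=1001  old=0000  +wl: 
  step 5. node 4  ⊔preds=1111  new=0101  old=0000  +wl: 3
  step 6. node 5  ⊔preds=1111  new=1111  old=0000  +wl: 1
  step 7. node 0  ⊔preds=1111  new=1111  stable
  step 8. node 3  ⊔preds=1111  new=1001  stable
  step 9. node 1  ⊔preds=1111  new=1110  stable

Least fixpoint reached:
  node 0: 1111
  node 1: 1110
  node 2: 1111
  node 3: 1001
  node 4: 0101
  node 5: 1111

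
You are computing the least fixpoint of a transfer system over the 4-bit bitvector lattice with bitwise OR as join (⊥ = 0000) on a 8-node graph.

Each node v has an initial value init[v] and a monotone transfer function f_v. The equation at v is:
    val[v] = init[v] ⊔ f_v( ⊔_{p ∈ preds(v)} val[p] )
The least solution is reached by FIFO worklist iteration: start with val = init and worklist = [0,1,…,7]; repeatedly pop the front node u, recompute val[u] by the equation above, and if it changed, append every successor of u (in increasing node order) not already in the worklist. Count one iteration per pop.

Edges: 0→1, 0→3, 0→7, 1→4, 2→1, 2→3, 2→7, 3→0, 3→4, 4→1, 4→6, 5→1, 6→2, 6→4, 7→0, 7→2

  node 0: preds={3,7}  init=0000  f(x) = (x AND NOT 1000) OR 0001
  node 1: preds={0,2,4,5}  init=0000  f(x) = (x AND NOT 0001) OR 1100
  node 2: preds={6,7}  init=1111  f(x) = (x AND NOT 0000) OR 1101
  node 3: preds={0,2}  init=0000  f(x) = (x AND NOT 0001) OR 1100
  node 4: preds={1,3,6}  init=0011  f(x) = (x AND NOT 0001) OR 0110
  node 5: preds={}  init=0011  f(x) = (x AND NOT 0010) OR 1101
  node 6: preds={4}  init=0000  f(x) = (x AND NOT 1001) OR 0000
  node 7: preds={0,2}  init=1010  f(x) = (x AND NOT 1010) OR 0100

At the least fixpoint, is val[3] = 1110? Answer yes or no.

Worklist (14 pops):
  #1 pop 0: in=1010 → 0011 (was 0000); enqueue []
  #2 pop 1: in=1111 → 1110 (was 0000); enqueue []
  #3 pop 2: in=1010 → 1111 (no change)
  #4 pop 3: in=1111 → 1110 (was 0000); enqueue [0]
  #5 pop 4: in=1110 → 1111 (was 0011); enqueue [1]
  #6 pop 5: in=0000 → 1111 (was 0011); enqueue []
  #7 pop 6: in=1111 → 0110 (was 0000); enqueue [2,4]
  #8 pop 7: in=1111 → 1111 (was 1010); enqueue []
  #9 pop 0: in=1111 → 0111 (was 0011); enqueue [3,7]
  #10 pop 1: in=1111 → 1110 (no change)
  #11 pop 2: in=1111 → 1111 (no change)
  #12 pop 4: in=1110 → 1111 (no change)
  #13 pop 3: in=1111 → 1110 (no change)
  #14 pop 7: in=1111 → 1111 (no change)

Fixpoint:
  val[0] = 0111
  val[1] = 1110
  val[2] = 1111
  val[3] = 1110
  val[4] = 1111
  val[5] = 1111
  val[6] = 0110
  val[7] = 1111

yes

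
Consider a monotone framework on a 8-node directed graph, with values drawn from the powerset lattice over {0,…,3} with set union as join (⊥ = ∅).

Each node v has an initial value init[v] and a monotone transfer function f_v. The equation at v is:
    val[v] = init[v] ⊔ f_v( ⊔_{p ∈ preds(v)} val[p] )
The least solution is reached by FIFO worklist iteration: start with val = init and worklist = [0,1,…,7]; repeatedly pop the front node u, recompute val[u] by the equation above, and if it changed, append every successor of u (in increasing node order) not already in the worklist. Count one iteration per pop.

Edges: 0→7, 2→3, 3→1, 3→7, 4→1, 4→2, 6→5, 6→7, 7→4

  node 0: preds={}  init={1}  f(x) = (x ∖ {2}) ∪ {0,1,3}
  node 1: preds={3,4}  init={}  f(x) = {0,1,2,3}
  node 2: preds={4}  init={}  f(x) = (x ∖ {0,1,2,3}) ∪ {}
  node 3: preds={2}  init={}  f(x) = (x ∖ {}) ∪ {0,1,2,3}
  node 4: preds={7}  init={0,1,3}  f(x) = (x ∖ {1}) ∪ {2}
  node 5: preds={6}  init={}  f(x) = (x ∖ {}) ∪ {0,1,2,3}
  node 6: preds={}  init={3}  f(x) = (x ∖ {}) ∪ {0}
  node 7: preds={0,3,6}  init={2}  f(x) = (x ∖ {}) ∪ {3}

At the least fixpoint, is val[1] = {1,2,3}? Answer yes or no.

Trace (12 dequeues):
  [1] u=0 | in {} | out {0,1,3} | prev {1} | push {}
  [2] u=1 | in {0,1,3} | out {0,1,2,3} | prev {} | push {}
  [3] u=2 | in {0,1,3} | out {} | ==
  [4] u=3 | in {} | out {0,1,2,3} | prev {} | push {1}
  [5] u=4 | in {2} | out {0,1,2,3} | prev {0,1,3} | push {2}
  [6] u=5 | in {3} | out {0,1,2,3} | prev {} | push {}
  [7] u=6 | in {} | out {0,3} | prev {3} | push {5}
  [8] u=7 | in {0,1,2,3} | out {0,1,2,3} | prev {2} | push {4}
  [9] u=1 | in {0,1,2,3} | out {0,1,2,3} | ==
  [10] u=2 | in {0,1,2,3} | out {} | ==
  [11] u=5 | in {0,3} | out {0,1,2,3} | ==
  [12] u=4 | in {0,1,2,3} | out {0,1,2,3} | ==

Converged values:
  [0] {0,1,3}
  [1] {0,1,2,3}
  [2] {}
  [3] {0,1,2,3}
  [4] {0,1,2,3}
  [5] {0,1,2,3}
  [6] {0,3}
  [7] {0,1,2,3}

no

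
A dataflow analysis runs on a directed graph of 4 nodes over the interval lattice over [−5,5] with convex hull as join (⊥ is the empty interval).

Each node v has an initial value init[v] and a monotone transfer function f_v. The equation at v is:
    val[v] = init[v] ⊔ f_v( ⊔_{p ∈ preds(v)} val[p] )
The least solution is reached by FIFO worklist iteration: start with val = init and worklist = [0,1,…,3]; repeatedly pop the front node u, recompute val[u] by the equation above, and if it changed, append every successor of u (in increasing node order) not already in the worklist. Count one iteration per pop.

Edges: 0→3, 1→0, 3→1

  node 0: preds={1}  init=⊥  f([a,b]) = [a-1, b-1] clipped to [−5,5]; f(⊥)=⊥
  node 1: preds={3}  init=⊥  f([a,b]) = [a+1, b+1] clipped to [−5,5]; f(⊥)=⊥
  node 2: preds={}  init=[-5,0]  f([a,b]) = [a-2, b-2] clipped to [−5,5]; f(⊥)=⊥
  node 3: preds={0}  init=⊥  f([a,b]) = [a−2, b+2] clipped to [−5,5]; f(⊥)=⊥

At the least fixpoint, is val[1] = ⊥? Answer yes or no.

yes

Worklist (4 pops):
  #1 pop 0: in=⊥ → ⊥ (no change)
  #2 pop 1: in=⊥ → ⊥ (no change)
  #3 pop 2: in=⊥ → [-5,0] (no change)
  #4 pop 3: in=⊥ → ⊥ (no change)

Fixpoint:
  val[0] = ⊥
  val[1] = ⊥
  val[2] = [-5,0]
  val[3] = ⊥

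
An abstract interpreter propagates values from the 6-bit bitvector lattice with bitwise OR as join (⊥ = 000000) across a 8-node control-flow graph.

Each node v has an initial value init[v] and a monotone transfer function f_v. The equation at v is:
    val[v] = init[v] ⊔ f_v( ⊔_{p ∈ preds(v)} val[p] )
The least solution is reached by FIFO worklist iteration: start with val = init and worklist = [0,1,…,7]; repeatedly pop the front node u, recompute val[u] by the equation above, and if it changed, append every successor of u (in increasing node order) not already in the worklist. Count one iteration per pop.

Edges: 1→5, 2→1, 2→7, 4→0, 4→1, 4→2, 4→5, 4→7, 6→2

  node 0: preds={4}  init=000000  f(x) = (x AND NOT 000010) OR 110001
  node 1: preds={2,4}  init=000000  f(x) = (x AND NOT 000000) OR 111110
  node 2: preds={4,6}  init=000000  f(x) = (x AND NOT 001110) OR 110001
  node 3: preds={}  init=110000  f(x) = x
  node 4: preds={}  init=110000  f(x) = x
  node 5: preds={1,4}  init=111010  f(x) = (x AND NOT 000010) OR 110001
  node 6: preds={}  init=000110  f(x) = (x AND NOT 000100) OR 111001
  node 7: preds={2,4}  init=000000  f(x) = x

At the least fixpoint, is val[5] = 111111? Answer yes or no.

Worklist (11 pops):
  #1 pop 0: in=110000 → 110001 (was 000000); enqueue []
  #2 pop 1: in=110000 → 111110 (was 000000); enqueue []
  #3 pop 2: in=110110 → 110001 (was 000000); enqueue [1]
  #4 pop 3: in=000000 → 110000 (no change)
  #5 pop 4: in=000000 → 110000 (no change)
  #6 pop 5: in=111110 → 111111 (was 111010); enqueue []
  #7 pop 6: in=000000 → 111111 (was 000110); enqueue [2]
  #8 pop 7: in=110001 → 110001 (was 000000); enqueue []
  #9 pop 1: in=110001 → 111111 (was 111110); enqueue [5]
  #10 pop 2: in=111111 → 110001 (no change)
  #11 pop 5: in=111111 → 111111 (no change)

Fixpoint:
  val[0] = 110001
  val[1] = 111111
  val[2] = 110001
  val[3] = 110000
  val[4] = 110000
  val[5] = 111111
  val[6] = 111111
  val[7] = 110001

yes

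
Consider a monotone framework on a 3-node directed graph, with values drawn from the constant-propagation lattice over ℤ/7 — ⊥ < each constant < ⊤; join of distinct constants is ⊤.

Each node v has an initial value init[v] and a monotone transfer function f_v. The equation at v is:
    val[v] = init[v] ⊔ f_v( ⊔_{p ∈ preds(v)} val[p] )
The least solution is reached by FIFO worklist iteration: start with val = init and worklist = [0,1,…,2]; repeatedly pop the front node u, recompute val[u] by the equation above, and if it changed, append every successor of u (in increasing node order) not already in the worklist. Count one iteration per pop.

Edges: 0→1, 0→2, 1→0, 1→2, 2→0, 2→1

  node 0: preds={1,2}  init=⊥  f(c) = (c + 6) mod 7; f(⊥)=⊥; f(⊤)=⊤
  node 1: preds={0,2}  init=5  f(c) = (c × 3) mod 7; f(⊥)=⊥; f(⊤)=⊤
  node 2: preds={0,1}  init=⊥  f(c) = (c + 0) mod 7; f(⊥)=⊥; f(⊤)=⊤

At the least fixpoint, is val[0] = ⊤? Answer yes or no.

yes

Trace (7 dequeues):
  [1] u=0 | in 5 | out 4 | prev ⊥ | push {}
  [2] u=1 | in 4 | out 5 | ==
  [3] u=2 | in ⊤ | out ⊤ | prev ⊥ | push {0,1}
  [4] u=0 | in ⊤ | out ⊤ | prev 4 | push {2}
  [5] u=1 | in ⊤ | out ⊤ | prev 5 | push {0}
  [6] u=2 | in ⊤ | out ⊤ | ==
  [7] u=0 | in ⊤ | out ⊤ | ==

Converged values:
  [0] ⊤
  [1] ⊤
  [2] ⊤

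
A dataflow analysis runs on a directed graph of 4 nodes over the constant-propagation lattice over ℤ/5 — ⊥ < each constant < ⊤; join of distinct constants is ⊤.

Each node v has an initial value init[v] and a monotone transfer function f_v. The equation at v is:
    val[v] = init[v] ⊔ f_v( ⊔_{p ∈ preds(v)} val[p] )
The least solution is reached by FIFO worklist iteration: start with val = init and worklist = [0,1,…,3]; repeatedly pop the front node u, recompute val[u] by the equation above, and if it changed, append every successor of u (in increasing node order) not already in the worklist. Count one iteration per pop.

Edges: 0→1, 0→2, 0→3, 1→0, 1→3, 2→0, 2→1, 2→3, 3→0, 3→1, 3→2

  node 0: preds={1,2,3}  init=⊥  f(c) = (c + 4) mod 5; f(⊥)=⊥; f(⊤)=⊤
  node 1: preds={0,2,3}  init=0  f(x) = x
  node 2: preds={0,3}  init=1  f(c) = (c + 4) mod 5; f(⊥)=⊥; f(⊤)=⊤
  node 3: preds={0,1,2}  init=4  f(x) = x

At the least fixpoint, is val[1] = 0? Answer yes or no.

no

Worklist (7 pops):
  #1 pop 0: in=⊤ → ⊤ (was ⊥); enqueue []
  #2 pop 1: in=⊤ → ⊤ (was 0); enqueue [0]
  #3 pop 2: in=⊤ → ⊤ (was 1); enqueue [1]
  #4 pop 3: in=⊤ → ⊤ (was 4); enqueue [2]
  #5 pop 0: in=⊤ → ⊤ (no change)
  #6 pop 1: in=⊤ → ⊤ (no change)
  #7 pop 2: in=⊤ → ⊤ (no change)

Fixpoint:
  val[0] = ⊤
  val[1] = ⊤
  val[2] = ⊤
  val[3] = ⊤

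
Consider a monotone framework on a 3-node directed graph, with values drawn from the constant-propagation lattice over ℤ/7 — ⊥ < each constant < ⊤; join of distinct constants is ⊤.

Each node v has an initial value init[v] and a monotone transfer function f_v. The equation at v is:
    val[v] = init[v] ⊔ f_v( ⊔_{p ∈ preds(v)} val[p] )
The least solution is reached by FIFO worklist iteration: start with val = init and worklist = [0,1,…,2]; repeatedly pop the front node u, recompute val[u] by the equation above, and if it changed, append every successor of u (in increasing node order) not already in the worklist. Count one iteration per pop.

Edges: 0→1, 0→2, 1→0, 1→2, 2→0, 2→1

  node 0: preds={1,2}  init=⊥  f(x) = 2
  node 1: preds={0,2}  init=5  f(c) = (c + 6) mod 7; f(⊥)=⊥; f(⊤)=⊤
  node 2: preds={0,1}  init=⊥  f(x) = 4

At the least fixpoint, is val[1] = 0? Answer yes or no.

Worklist (5 pops):
  #1 pop 0: in=5 → 2 (was ⊥); enqueue []
  #2 pop 1: in=2 → ⊤ (was 5); enqueue [0]
  #3 pop 2: in=⊤ → 4 (was ⊥); enqueue [1]
  #4 pop 0: in=⊤ → 2 (no change)
  #5 pop 1: in=⊤ → ⊤ (no change)

Fixpoint:
  val[0] = 2
  val[1] = ⊤
  val[2] = 4

no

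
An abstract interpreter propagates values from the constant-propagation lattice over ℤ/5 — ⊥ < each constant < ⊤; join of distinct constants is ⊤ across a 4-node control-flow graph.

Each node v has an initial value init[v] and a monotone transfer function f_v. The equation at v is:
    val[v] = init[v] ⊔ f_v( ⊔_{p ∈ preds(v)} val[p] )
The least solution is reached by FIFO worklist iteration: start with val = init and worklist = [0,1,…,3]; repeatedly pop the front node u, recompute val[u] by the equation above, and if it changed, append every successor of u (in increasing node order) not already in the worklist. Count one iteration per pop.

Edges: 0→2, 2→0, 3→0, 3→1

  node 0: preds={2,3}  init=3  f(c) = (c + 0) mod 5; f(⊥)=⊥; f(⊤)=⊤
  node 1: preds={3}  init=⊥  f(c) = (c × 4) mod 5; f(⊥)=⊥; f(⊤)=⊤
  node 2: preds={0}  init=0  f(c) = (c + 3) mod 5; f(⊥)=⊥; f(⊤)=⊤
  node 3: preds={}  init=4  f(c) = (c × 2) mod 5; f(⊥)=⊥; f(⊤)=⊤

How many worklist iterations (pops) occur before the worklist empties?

5

Worklist (5 pops):
  #1 pop 0: in=⊤ → ⊤ (was 3); enqueue []
  #2 pop 1: in=4 → 1 (was ⊥); enqueue []
  #3 pop 2: in=⊤ → ⊤ (was 0); enqueue [0]
  #4 pop 3: in=⊥ → 4 (no change)
  #5 pop 0: in=⊤ → ⊤ (no change)

Fixpoint:
  val[0] = ⊤
  val[1] = 1
  val[2] = ⊤
  val[3] = 4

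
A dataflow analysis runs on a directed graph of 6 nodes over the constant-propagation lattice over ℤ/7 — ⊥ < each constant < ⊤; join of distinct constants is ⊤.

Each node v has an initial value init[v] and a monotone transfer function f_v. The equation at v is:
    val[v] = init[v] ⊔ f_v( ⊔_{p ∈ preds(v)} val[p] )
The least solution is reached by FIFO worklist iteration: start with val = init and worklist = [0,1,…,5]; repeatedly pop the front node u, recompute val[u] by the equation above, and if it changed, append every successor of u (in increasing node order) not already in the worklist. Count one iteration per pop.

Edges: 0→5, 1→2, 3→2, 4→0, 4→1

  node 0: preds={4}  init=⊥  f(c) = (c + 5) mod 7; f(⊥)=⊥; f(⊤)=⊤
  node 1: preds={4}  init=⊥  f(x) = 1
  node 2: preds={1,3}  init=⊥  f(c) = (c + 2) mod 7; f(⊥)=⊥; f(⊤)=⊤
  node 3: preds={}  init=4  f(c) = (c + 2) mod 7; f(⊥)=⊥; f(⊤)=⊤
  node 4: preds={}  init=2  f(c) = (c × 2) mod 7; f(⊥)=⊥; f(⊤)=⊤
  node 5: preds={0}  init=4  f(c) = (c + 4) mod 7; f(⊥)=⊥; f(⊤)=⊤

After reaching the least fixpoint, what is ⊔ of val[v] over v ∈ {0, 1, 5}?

Trace (6 dequeues):
  [1] u=0 | in 2 | out 0 | prev ⊥ | push {}
  [2] u=1 | in 2 | out 1 | prev ⊥ | push {}
  [3] u=2 | in ⊤ | out ⊤ | prev ⊥ | push {}
  [4] u=3 | in ⊥ | out 4 | ==
  [5] u=4 | in ⊥ | out 2 | ==
  [6] u=5 | in 0 | out 4 | ==

Converged values:
  [0] 0
  [1] 1
  [2] ⊤
  [3] 4
  [4] 2
  [5] 4

⊤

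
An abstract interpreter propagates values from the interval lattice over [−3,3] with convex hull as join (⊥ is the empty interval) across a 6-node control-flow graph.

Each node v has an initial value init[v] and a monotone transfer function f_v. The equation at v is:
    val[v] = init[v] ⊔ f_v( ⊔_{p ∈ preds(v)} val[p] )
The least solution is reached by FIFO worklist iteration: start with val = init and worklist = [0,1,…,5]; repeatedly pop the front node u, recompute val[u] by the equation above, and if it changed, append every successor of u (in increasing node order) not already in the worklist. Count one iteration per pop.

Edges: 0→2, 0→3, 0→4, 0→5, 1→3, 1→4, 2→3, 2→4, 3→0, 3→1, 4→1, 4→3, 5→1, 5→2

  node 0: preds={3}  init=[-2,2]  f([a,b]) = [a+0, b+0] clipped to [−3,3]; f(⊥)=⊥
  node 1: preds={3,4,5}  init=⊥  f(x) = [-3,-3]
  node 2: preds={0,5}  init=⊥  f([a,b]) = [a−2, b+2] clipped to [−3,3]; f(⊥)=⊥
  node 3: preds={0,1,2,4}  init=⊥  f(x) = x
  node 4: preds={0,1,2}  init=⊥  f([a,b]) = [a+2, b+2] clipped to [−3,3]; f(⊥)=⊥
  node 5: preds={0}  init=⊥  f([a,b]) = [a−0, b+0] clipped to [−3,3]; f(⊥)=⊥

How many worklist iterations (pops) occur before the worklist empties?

Iteration log — 14 steps:
  step 1. node 0  ⊔preds=⊥  new=[-2,2]  stable
  step 2. node 1  ⊔preds=⊥  new=[-3,-3]  old=⊥  +wl: 
  step 3. node 2  ⊔preds=[-2,2]  new=[-3,3]  old=⊥  +wl: 
  step 4. node 3  ⊔preds=[-3,3]  new=[-3,3]  old=⊥  +wl: 0,1
  step 5. node 4  ⊔preds=[-3,3]  new=[-1,3]  old=⊥  +wl: 3
  step 6. node 5  ⊔preds=[-2,2]  new=[-2,2]  old=⊥  +wl: 2
  step 7. node 0  ⊔preds=[-3,3]  new=[-3,3]  old=[-2,2]  +wl: 4,5
  step 8. node 1  ⊔preds=[-3,3]  new=[-3,-3]  stable
  step 9. node 3  ⊔preds=[-3,3]  new=[-3,3]  stable
  step 10. node 2  ⊔preds=[-3,3]  new=[-3,3]  stable
  step 11. node 4  ⊔preds=[-3,3]  new=[-1,3]  stable
  step 12. node 5  ⊔preds=[-3,3]  new=[-3,3]  old=[-2,2]  +wl: 1,2
  step 13. node 1  ⊔preds=[-3,3]  new=[-3,-3]  stable
  step 14. node 2  ⊔preds=[-3,3]  new=[-3,3]  stable

Least fixpoint reached:
  node 0: [-3,3]
  node 1: [-3,-3]
  node 2: [-3,3]
  node 3: [-3,3]
  node 4: [-1,3]
  node 5: [-3,3]

14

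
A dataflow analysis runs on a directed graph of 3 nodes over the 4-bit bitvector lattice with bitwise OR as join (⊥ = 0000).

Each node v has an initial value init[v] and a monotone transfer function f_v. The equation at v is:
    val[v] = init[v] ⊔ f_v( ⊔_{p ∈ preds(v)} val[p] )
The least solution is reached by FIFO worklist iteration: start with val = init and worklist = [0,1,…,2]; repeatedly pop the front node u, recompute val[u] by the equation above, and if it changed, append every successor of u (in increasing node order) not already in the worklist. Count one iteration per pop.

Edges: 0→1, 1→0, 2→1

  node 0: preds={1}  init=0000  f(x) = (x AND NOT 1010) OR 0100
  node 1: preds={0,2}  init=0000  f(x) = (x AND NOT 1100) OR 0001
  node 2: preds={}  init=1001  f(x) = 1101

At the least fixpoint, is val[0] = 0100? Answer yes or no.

Iteration log — 5 steps:
  step 1. node 0  ⊔preds=0000  new=0100  old=0000  +wl: 
  step 2. node 1  ⊔preds=1101  new=0001  old=0000  +wl: 0
  step 3. node 2  ⊔preds=0000  new=1101  old=1001  +wl: 1
  step 4. node 0  ⊔preds=0001  new=0101  old=0100  +wl: 
  step 5. node 1  ⊔preds=1101  new=0001  stable

Least fixpoint reached:
  node 0: 0101
  node 1: 0001
  node 2: 1101

no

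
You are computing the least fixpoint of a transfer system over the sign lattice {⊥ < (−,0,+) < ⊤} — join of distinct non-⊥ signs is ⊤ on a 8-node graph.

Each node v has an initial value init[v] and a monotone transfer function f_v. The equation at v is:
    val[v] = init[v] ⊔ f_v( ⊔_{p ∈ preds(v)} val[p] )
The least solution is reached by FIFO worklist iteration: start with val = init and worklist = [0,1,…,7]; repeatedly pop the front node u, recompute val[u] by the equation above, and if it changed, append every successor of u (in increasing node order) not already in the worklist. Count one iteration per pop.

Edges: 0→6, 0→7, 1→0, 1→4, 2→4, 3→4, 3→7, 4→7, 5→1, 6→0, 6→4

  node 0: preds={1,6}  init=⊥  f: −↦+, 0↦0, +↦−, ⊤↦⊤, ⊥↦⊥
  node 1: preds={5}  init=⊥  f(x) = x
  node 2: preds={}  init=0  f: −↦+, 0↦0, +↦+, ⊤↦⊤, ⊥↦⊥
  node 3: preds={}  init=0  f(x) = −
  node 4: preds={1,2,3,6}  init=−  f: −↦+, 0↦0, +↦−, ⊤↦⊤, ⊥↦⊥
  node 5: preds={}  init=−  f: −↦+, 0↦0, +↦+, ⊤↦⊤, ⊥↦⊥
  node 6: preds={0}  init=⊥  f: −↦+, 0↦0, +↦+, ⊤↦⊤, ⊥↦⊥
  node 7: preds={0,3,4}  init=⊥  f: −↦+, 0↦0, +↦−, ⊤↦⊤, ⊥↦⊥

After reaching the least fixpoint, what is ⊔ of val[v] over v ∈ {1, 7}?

Worklist (17 pops):
  #1 pop 0: in=⊥ → ⊥ (no change)
  #2 pop 1: in=− → − (was ⊥); enqueue [0]
  #3 pop 2: in=⊥ → 0 (no change)
  #4 pop 3: in=⊥ → ⊤ (was 0); enqueue []
  #5 pop 4: in=⊤ → ⊤ (was −); enqueue []
  #6 pop 5: in=⊥ → − (no change)
  #7 pop 6: in=⊥ → ⊥ (no change)
  #8 pop 7: in=⊤ → ⊤ (was ⊥); enqueue []
  #9 pop 0: in=− → + (was ⊥); enqueue [6,7]
  #10 pop 6: in=+ → + (was ⊥); enqueue [0,4]
  #11 pop 7: in=⊤ → ⊤ (no change)
  #12 pop 0: in=⊤ → ⊤ (was +); enqueue [6,7]
  #13 pop 4: in=⊤ → ⊤ (no change)
  #14 pop 6: in=⊤ → ⊤ (was +); enqueue [0,4]
  #15 pop 7: in=⊤ → ⊤ (no change)
  #16 pop 0: in=⊤ → ⊤ (no change)
  #17 pop 4: in=⊤ → ⊤ (no change)

Fixpoint:
  val[0] = ⊤
  val[1] = −
  val[2] = 0
  val[3] = ⊤
  val[4] = ⊤
  val[5] = −
  val[6] = ⊤
  val[7] = ⊤

⊤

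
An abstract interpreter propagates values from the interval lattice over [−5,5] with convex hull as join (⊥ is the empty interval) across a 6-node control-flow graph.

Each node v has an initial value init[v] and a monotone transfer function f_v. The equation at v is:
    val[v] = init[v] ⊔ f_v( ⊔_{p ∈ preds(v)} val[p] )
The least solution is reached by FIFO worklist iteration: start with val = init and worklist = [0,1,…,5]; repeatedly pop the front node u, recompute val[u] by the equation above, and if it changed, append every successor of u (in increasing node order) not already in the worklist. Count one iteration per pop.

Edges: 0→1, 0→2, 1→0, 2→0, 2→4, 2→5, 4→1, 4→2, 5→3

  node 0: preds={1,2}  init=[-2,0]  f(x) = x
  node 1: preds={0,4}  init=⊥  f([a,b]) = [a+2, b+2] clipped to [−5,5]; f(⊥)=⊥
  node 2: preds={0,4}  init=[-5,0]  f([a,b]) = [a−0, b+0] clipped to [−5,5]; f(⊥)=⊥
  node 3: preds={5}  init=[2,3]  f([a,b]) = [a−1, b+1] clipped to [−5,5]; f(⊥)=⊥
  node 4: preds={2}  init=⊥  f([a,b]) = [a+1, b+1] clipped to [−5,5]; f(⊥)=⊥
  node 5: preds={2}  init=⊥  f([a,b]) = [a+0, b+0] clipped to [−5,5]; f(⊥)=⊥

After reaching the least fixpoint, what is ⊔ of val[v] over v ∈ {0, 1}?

Trace (26 dequeues):
  [1] u=0 | in [-5,0] | out [-5,0] | prev [-2,0] | push {}
  [2] u=1 | in [-5,0] | out [-3,2] | prev ⊥ | push {0}
  [3] u=2 | in [-5,0] | out [-5,0] | ==
  [4] u=3 | in ⊥ | out [2,3] | ==
  [5] u=4 | in [-5,0] | out [-4,1] | prev ⊥ | push {1,2}
  [6] u=5 | in [-5,0] | out [-5,0] | prev ⊥ | push {3}
  [7] u=0 | in [-5,2] | out [-5,2] | prev [-5,0] | push {}
  [8] u=1 | in [-5,2] | out [-3,4] | prev [-3,2] | push {0}
  [9] u=2 | in [-5,2] | out [-5,2] | prev [-5,0] | push {4,5}
  [10] u=3 | in [-5,0] | out [-5,3] | prev [2,3] | push {}
  [11] u=0 | in [-5,4] | out [-5,4] | prev [-5,2] | push {1,2}
  [12] u=4 | in [-5,2] | out [-4,3] | prev [-4,1] | push {}
  [13] u=5 | in [-5,2] | out [-5,2] | prev [-5,0] | push {3}
  [14] u=1 | in [-5,4] | out [-3,5] | prev [-3,4] | push {0}
  [15] u=2 | in [-5,4] | out [-5,4] | prev [-5,2] | push {4,5}
  [16] u=3 | in [-5,2] | out [-5,3] | ==
  [17] u=0 | in [-5,5] | out [-5,5] | prev [-5,4] | push {1,2}
  [18] u=4 | in [-5,4] | out [-4,5] | prev [-4,3] | push {}
  [19] u=5 | in [-5,4] | out [-5,4] | prev [-5,2] | push {3}
  [20] u=1 | in [-5,5] | out [-3,5] | ==
  [21] u=2 | in [-5,5] | out [-5,5] | prev [-5,4] | push {0,4,5}
  [22] u=3 | in [-5,4] | out [-5,5] | prev [-5,3] | push {}
  [23] u=0 | in [-5,5] | out [-5,5] | ==
  [24] u=4 | in [-5,5] | out [-4,5] | ==
  [25] u=5 | in [-5,5] | out [-5,5] | prev [-5,4] | push {3}
  [26] u=3 | in [-5,5] | out [-5,5] | ==

Converged values:
  [0] [-5,5]
  [1] [-3,5]
  [2] [-5,5]
  [3] [-5,5]
  [4] [-4,5]
  [5] [-5,5]

[-5,5]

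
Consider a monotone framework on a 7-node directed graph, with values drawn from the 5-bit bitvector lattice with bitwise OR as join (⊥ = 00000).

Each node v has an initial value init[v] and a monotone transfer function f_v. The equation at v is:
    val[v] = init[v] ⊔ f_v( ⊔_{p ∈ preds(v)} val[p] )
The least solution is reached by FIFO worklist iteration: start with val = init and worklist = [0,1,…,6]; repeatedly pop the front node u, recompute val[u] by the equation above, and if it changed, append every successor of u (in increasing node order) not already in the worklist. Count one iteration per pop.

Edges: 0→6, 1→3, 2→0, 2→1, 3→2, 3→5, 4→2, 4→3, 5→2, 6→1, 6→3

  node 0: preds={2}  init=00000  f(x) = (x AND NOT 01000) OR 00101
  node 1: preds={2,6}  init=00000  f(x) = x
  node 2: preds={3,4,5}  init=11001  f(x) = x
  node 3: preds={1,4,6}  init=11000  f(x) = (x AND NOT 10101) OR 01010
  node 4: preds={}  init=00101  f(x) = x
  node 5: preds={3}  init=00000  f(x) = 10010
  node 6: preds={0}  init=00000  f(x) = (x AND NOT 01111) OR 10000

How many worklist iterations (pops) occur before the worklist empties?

Worklist (15 pops):
  #1 pop 0: in=11001 → 10101 (was 00000); enqueue []
  #2 pop 1: in=11001 → 11001 (was 00000); enqueue []
  #3 pop 2: in=11101 → 11101 (was 11001); enqueue [0,1]
  #4 pop 3: in=11101 → 11010 (was 11000); enqueue [2]
  #5 pop 4: in=00000 → 00101 (no change)
  #6 pop 5: in=11010 → 10010 (was 00000); enqueue []
  #7 pop 6: in=10101 → 10000 (was 00000); enqueue [3]
  #8 pop 0: in=11101 → 10101 (no change)
  #9 pop 1: in=11101 → 11101 (was 11001); enqueue []
  #10 pop 2: in=11111 → 11111 (was 11101); enqueue [0,1]
  #11 pop 3: in=11101 → 11010 (no change)
  #12 pop 0: in=11111 → 10111 (was 10101); enqueue [6]
  #13 pop 1: in=11111 → 11111 (was 11101); enqueue [3]
  #14 pop 6: in=10111 → 10000 (no change)
  #15 pop 3: in=11111 → 11010 (no change)

Fixpoint:
  val[0] = 10111
  val[1] = 11111
  val[2] = 11111
  val[3] = 11010
  val[4] = 00101
  val[5] = 10010
  val[6] = 10000

15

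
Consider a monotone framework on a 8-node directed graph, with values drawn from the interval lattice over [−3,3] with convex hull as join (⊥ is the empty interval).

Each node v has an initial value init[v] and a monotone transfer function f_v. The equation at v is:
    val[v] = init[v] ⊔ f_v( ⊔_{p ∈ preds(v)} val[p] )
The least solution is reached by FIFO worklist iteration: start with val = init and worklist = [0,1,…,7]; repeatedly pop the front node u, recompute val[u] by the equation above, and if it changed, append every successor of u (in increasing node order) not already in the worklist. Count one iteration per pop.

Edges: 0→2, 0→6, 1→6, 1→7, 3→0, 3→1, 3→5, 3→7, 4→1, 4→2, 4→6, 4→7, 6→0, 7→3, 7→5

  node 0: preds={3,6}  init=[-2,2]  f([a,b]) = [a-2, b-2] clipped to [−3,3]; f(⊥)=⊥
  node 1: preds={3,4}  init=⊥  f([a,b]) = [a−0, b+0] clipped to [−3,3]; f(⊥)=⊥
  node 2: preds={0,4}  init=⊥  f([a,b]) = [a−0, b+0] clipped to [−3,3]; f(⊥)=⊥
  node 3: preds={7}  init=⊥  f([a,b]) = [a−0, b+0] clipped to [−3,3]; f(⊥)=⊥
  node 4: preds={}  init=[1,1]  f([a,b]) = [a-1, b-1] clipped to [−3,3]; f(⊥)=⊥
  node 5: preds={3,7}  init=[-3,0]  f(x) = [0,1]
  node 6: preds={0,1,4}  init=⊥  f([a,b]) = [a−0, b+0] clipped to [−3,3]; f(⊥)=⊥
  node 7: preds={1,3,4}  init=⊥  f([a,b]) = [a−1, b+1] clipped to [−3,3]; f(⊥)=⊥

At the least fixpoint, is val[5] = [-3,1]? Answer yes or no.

yes

Iteration log — 35 steps:
  step 1. node 0  ⊔preds=⊥  new=[-2,2]  stable
  step 2. node 1  ⊔preds=[1,1]  new=[1,1]  old=⊥  +wl: 
  step 3. node 2  ⊔preds=[-2,2]  new=[-2,2]  old=⊥  +wl: 
  step 4. node 3  ⊔preds=⊥  new=⊥  stable
  step 5. node 4  ⊔preds=⊥  new=[1,1]  stable
  step 6. node 5  ⊔preds=⊥  new=[-3,1]  old=[-3,0]  +wl: 
  step 7. node 6  ⊔preds=[-2,2]  new=[-2,2]  old=⊥  +wl: 0
  step 8. node 7  ⊔preds=[1,1]  new=[0,2]  old=⊥  +wl: 3,5
  step 9. node 0  ⊔preds=[-2,2]  new=[-3,2]  old=[-2,2]  +wl: 2,6
  step 10. node 3  ⊔preds=[0,2]  new=[0,2]  old=⊥  +wl: 0,1,7
  step 11. node 5  ⊔preds=[0,2]  new=[-3,1]  stable
  step 12. node 2  ⊔preds=[-3,2]  new=[-3,2]  old=[-2,2]  +wl: 
  step 13. node 6  ⊔preds=[-3,2]  new=[-3,2]  old=[-2,2]  +wl: 
  step 14. node 0  ⊔preds=[-3,2]  new=[-3,2]  stable
  step 15. node 1  ⊔preds=[0,2]  new=[0,2]  old=[1,1]  +wl: 6
  step 16. node 7  ⊔preds=[0,2]  new=[-1,3]  old=[0,2]  +wl: 3,5
  step 17. node 6  ⊔preds=[-3,2]  new=[-3,2]  stable
  step 18. node 3  ⊔preds=[-1,3]  new=[-1,3]  old=[0,2]  +wl: 0,1,7
  step 19. node 5  ⊔preds=[-1,3]  new=[-3,1]  stable
  step 20. node 0  ⊔preds=[-3,3]  new=[-3,2]  stable
  step 21. node 1  ⊔preds=[-1,3]  new=[-1,3]  old=[0,2]  +wl: 6
  step 22. node 7  ⊔preds=[-1,3]  new=[-2,3]  old=[-1,3]  +wl: 3,5
  step 23. node 6  ⊔preds=[-3,3]  new=[-3,3]  old=[-3,2]  +wl: 0
  step 24. node 3  ⊔preds=[-2,3]  new=[-2,3]  old=[-1,3]  +wl: 1,7
  step 25. node 5  ⊔preds=[-2,3]  new=[-3,1]  stable
  step 26. node 0  ⊔preds=[-3,3]  new=[-3,2]  stable
  step 27. node 1  ⊔preds=[-2,3]  new=[-2,3]  old=[-1,3]  +wl: 6
  step 28. node 7  ⊔preds=[-2,3]  new=[-3,3]  old=[-2,3]  +wl: 3,5
  step 29. node 6  ⊔preds=[-3,3]  new=[-3,3]  stable
  step 30. node 3  ⊔preds=[-3,3]  new=[-3,3]  old=[-2,3]  +wl: 0,1,7
  step 31. node 5  ⊔preds=[-3,3]  new=[-3,1]  stable
  step 32. node 0  ⊔preds=[-3,3]  new=[-3,2]  stable
  step 33. node 1  ⊔preds=[-3,3]  new=[-3,3]  old=[-2,3]  +wl: 6
  step 34. node 7  ⊔preds=[-3,3]  new=[-3,3]  stable
  step 35. node 6  ⊔preds=[-3,3]  new=[-3,3]  stable

Least fixpoint reached:
  node 0: [-3,2]
  node 1: [-3,3]
  node 2: [-3,2]
  node 3: [-3,3]
  node 4: [1,1]
  node 5: [-3,1]
  node 6: [-3,3]
  node 7: [-3,3]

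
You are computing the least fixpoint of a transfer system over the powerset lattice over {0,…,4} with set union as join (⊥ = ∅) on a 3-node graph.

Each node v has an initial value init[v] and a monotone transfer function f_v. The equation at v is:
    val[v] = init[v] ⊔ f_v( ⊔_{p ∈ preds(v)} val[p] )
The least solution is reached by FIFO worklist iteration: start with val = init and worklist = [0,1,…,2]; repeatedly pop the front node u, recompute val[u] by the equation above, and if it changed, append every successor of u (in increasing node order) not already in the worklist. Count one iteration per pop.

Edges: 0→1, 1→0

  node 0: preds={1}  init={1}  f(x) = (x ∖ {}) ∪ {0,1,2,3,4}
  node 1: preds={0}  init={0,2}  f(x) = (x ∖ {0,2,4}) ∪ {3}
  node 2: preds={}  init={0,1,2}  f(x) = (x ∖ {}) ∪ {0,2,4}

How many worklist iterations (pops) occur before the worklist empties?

4

Iteration log — 4 steps:
  step 1. node 0  ⊔preds={0,2}  new={0,1,2,3,4}  old={1}  +wl: 
  step 2. node 1  ⊔preds={0,1,2,3,4}  new={0,1,2,3}  old={0,2}  +wl: 0
  step 3. node 2  ⊔preds={}  new={0,1,2,4}  old={0,1,2}  +wl: 
  step 4. node 0  ⊔preds={0,1,2,3}  new={0,1,2,3,4}  stable

Least fixpoint reached:
  node 0: {0,1,2,3,4}
  node 1: {0,1,2,3}
  node 2: {0,1,2,4}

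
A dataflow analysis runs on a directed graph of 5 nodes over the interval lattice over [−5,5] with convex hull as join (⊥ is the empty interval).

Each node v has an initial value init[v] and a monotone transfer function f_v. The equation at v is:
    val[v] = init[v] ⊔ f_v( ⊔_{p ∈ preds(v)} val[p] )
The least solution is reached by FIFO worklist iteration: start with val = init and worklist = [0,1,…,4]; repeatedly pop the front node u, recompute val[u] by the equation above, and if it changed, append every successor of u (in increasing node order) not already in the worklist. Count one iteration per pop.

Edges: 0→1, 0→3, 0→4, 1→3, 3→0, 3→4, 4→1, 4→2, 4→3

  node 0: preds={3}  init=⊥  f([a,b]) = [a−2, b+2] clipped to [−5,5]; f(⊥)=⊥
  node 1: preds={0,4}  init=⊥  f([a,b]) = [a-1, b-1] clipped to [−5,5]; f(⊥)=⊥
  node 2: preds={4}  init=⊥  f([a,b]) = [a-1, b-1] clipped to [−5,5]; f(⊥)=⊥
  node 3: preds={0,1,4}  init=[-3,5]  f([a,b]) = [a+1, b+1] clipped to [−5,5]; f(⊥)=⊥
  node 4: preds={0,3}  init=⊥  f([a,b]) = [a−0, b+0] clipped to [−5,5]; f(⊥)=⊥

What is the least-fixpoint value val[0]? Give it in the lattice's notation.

Worklist (9 pops):
  #1 pop 0: in=[-3,5] → [-5,5] (was ⊥); enqueue []
  #2 pop 1: in=[-5,5] → [-5,4] (was ⊥); enqueue []
  #3 pop 2: in=⊥ → ⊥ (no change)
  #4 pop 3: in=[-5,5] → [-4,5] (was [-3,5]); enqueue [0]
  #5 pop 4: in=[-5,5] → [-5,5] (was ⊥); enqueue [1,2,3]
  #6 pop 0: in=[-4,5] → [-5,5] (no change)
  #7 pop 1: in=[-5,5] → [-5,4] (no change)
  #8 pop 2: in=[-5,5] → [-5,4] (was ⊥); enqueue []
  #9 pop 3: in=[-5,5] → [-4,5] (no change)

Fixpoint:
  val[0] = [-5,5]
  val[1] = [-5,4]
  val[2] = [-5,4]
  val[3] = [-4,5]
  val[4] = [-5,5]

[-5,5]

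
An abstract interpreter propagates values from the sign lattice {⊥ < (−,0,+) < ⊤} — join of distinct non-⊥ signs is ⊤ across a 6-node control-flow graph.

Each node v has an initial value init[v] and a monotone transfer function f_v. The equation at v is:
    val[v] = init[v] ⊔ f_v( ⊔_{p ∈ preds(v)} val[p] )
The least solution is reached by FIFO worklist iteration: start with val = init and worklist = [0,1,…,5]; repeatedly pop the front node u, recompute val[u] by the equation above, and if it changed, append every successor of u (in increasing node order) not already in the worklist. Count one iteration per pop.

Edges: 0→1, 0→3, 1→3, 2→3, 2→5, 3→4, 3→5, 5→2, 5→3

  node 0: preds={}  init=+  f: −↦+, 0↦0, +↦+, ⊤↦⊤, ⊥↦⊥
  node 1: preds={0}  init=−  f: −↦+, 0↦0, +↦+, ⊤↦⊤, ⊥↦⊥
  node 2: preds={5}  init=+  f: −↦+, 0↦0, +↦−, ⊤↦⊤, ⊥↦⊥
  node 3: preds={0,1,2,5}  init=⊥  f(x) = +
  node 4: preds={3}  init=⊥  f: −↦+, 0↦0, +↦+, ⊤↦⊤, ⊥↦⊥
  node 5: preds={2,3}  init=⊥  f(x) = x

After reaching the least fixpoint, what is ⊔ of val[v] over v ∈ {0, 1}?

Worklist (11 pops):
  #1 pop 0: in=⊥ → + (no change)
  #2 pop 1: in=+ → ⊤ (was −); enqueue []
  #3 pop 2: in=⊥ → + (no change)
  #4 pop 3: in=⊤ → + (was ⊥); enqueue []
  #5 pop 4: in=+ → + (was ⊥); enqueue []
  #6 pop 5: in=+ → + (was ⊥); enqueue [2,3]
  #7 pop 2: in=+ → ⊤ (was +); enqueue [5]
  #8 pop 3: in=⊤ → + (no change)
  #9 pop 5: in=⊤ → ⊤ (was +); enqueue [2,3]
  #10 pop 2: in=⊤ → ⊤ (no change)
  #11 pop 3: in=⊤ → + (no change)

Fixpoint:
  val[0] = +
  val[1] = ⊤
  val[2] = ⊤
  val[3] = +
  val[4] = +
  val[5] = ⊤

⊤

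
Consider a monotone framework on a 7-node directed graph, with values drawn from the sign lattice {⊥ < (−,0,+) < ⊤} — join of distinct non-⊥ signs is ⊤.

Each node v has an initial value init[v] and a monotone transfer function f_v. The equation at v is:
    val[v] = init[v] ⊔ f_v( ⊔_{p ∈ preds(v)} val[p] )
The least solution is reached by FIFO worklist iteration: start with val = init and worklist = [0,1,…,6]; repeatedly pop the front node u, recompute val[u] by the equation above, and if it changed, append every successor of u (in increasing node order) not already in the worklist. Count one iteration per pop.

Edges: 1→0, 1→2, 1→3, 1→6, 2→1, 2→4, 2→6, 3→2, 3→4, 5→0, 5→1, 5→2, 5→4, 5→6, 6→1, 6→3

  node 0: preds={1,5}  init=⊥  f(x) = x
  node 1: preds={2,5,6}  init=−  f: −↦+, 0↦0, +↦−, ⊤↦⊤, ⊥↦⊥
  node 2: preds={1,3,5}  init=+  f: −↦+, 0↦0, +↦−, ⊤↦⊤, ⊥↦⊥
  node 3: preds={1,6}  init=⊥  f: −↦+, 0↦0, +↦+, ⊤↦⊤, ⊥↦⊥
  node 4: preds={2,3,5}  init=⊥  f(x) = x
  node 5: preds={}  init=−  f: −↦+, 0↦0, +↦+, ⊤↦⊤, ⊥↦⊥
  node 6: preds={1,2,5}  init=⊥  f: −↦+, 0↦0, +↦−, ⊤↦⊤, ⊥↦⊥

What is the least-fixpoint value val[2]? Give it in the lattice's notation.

⊤

Iteration log — 11 steps:
  step 1. node 0  ⊔preds=−  new=−  old=⊥  +wl: 
  step 2. node 1  ⊔preds=⊤  new=⊤  old=−  +wl: 0
  step 3. node 2  ⊔preds=⊤  new=⊤  old=+  +wl: 1
  step 4. node 3  ⊔preds=⊤  new=⊤  old=⊥  +wl: 2
  step 5. node 4  ⊔preds=⊤  new=⊤  old=⊥  +wl: 
  step 6. node 5  ⊔preds=⊥  new=−  stable
  step 7. node 6  ⊔preds=⊤  new=⊤  old=⊥  +wl: 3
  step 8. node 0  ⊔preds=⊤  new=⊤  old=−  +wl: 
  step 9. node 1  ⊔preds=⊤  new=⊤  stable
  step 10. node 2  ⊔preds=⊤  new=⊤  stable
  step 11. node 3  ⊔preds=⊤  new=⊤  stable

Least fixpoint reached:
  node 0: ⊤
  node 1: ⊤
  node 2: ⊤
  node 3: ⊤
  node 4: ⊤
  node 5: −
  node 6: ⊤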